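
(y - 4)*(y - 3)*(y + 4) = y^3 - 3*y^2 - 16*y + 48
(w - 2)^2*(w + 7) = w^3 + 3*w^2 - 24*w + 28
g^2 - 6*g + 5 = (g - 5)*(g - 1)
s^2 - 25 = (s - 5)*(s + 5)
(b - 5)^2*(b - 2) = b^3 - 12*b^2 + 45*b - 50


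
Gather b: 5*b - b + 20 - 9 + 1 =4*b + 12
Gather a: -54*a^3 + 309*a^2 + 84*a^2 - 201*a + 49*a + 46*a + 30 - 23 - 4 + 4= -54*a^3 + 393*a^2 - 106*a + 7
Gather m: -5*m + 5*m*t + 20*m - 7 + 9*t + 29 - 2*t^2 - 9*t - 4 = m*(5*t + 15) - 2*t^2 + 18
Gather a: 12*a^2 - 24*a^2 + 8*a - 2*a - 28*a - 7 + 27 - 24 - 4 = -12*a^2 - 22*a - 8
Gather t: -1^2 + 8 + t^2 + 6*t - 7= t^2 + 6*t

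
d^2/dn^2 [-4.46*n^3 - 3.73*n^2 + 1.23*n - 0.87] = -26.76*n - 7.46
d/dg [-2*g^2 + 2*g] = 2 - 4*g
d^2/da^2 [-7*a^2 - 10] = -14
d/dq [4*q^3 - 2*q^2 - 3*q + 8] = 12*q^2 - 4*q - 3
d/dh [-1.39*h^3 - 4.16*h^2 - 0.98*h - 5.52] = -4.17*h^2 - 8.32*h - 0.98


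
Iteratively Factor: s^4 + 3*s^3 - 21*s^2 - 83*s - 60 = (s + 4)*(s^3 - s^2 - 17*s - 15) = (s - 5)*(s + 4)*(s^2 + 4*s + 3) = (s - 5)*(s + 3)*(s + 4)*(s + 1)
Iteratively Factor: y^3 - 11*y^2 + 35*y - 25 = (y - 5)*(y^2 - 6*y + 5) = (y - 5)^2*(y - 1)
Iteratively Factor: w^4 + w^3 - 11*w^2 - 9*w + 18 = (w + 3)*(w^3 - 2*w^2 - 5*w + 6) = (w - 1)*(w + 3)*(w^2 - w - 6) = (w - 1)*(w + 2)*(w + 3)*(w - 3)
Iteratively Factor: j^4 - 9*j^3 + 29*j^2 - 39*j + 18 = (j - 3)*(j^3 - 6*j^2 + 11*j - 6) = (j - 3)^2*(j^2 - 3*j + 2) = (j - 3)^2*(j - 2)*(j - 1)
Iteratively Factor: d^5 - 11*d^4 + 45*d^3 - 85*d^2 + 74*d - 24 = (d - 3)*(d^4 - 8*d^3 + 21*d^2 - 22*d + 8) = (d - 3)*(d - 2)*(d^3 - 6*d^2 + 9*d - 4) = (d - 3)*(d - 2)*(d - 1)*(d^2 - 5*d + 4) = (d - 4)*(d - 3)*(d - 2)*(d - 1)*(d - 1)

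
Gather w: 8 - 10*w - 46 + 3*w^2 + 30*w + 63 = 3*w^2 + 20*w + 25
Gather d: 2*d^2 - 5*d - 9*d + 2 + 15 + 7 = 2*d^2 - 14*d + 24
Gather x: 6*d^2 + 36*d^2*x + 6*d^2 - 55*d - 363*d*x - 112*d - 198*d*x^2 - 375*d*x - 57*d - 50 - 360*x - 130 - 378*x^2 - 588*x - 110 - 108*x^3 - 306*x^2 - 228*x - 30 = 12*d^2 - 224*d - 108*x^3 + x^2*(-198*d - 684) + x*(36*d^2 - 738*d - 1176) - 320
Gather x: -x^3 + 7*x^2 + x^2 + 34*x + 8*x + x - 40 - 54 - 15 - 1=-x^3 + 8*x^2 + 43*x - 110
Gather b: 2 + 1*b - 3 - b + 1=0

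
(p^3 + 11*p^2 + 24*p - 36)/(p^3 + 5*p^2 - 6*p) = (p + 6)/p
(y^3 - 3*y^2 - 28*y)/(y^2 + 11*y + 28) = y*(y - 7)/(y + 7)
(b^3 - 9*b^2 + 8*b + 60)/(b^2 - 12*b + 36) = (b^2 - 3*b - 10)/(b - 6)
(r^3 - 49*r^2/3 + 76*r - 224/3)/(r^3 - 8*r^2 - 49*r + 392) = (r - 4/3)/(r + 7)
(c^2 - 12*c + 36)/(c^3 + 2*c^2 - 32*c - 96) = (c - 6)/(c^2 + 8*c + 16)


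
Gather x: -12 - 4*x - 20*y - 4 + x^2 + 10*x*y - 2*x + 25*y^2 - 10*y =x^2 + x*(10*y - 6) + 25*y^2 - 30*y - 16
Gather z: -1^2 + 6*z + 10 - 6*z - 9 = 0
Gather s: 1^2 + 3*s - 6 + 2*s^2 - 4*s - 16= 2*s^2 - s - 21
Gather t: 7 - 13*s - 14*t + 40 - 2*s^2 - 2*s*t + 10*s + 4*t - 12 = -2*s^2 - 3*s + t*(-2*s - 10) + 35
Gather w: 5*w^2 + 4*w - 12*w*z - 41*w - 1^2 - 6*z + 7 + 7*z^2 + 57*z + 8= 5*w^2 + w*(-12*z - 37) + 7*z^2 + 51*z + 14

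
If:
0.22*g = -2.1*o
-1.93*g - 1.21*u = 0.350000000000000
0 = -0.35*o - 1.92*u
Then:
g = -0.18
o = 0.02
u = -0.00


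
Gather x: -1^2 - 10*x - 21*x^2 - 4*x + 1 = -21*x^2 - 14*x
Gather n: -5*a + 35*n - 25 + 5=-5*a + 35*n - 20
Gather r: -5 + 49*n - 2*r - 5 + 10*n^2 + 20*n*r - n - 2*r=10*n^2 + 48*n + r*(20*n - 4) - 10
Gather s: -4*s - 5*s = -9*s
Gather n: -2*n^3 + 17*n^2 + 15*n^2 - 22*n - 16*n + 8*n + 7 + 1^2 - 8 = -2*n^3 + 32*n^2 - 30*n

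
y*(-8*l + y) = -8*l*y + y^2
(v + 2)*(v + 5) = v^2 + 7*v + 10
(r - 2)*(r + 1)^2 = r^3 - 3*r - 2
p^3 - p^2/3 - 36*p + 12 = (p - 6)*(p - 1/3)*(p + 6)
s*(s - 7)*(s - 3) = s^3 - 10*s^2 + 21*s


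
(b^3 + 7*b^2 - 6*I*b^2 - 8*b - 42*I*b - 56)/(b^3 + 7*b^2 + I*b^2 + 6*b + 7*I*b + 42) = (b - 4*I)/(b + 3*I)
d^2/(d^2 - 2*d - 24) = d^2/(d^2 - 2*d - 24)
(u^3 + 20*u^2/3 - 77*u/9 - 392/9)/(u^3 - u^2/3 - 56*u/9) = (u + 7)/u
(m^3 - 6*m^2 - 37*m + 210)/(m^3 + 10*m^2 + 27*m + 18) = (m^2 - 12*m + 35)/(m^2 + 4*m + 3)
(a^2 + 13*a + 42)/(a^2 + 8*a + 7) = (a + 6)/(a + 1)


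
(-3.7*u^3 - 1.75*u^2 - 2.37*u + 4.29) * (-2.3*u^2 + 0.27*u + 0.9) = 8.51*u^5 + 3.026*u^4 + 1.6485*u^3 - 12.0819*u^2 - 0.9747*u + 3.861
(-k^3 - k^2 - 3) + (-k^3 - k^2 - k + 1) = -2*k^3 - 2*k^2 - k - 2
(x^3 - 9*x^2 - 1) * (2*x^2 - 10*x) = 2*x^5 - 28*x^4 + 90*x^3 - 2*x^2 + 10*x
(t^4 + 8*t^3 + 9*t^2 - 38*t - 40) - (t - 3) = t^4 + 8*t^3 + 9*t^2 - 39*t - 37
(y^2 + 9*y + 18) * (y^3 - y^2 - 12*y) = y^5 + 8*y^4 - 3*y^3 - 126*y^2 - 216*y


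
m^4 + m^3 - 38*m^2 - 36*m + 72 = (m - 6)*(m - 1)*(m + 2)*(m + 6)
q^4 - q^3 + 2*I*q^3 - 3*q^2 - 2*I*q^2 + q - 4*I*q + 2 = (q - 2)*(q + 1)*(q + I)^2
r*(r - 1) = r^2 - r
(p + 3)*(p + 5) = p^2 + 8*p + 15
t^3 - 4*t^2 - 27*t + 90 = (t - 6)*(t - 3)*(t + 5)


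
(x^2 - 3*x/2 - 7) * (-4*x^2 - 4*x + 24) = -4*x^4 + 2*x^3 + 58*x^2 - 8*x - 168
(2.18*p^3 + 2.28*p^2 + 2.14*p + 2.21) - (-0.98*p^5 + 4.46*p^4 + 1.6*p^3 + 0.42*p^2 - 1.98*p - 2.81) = 0.98*p^5 - 4.46*p^4 + 0.58*p^3 + 1.86*p^2 + 4.12*p + 5.02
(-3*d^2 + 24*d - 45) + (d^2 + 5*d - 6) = -2*d^2 + 29*d - 51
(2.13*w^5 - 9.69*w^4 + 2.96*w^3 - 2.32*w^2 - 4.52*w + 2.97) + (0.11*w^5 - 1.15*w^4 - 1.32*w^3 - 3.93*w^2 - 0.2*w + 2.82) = 2.24*w^5 - 10.84*w^4 + 1.64*w^3 - 6.25*w^2 - 4.72*w + 5.79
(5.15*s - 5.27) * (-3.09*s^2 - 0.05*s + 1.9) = -15.9135*s^3 + 16.0268*s^2 + 10.0485*s - 10.013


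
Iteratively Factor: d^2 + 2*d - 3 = (d + 3)*(d - 1)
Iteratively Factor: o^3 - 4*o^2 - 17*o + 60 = (o - 5)*(o^2 + o - 12) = (o - 5)*(o + 4)*(o - 3)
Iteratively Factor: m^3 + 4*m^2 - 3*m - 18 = (m + 3)*(m^2 + m - 6) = (m - 2)*(m + 3)*(m + 3)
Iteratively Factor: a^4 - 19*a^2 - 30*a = (a + 3)*(a^3 - 3*a^2 - 10*a) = (a + 2)*(a + 3)*(a^2 - 5*a) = (a - 5)*(a + 2)*(a + 3)*(a)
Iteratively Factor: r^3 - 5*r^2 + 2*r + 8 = (r + 1)*(r^2 - 6*r + 8) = (r - 2)*(r + 1)*(r - 4)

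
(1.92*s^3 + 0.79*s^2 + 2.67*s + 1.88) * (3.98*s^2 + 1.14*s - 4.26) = 7.6416*s^5 + 5.333*s^4 + 3.348*s^3 + 7.1608*s^2 - 9.231*s - 8.0088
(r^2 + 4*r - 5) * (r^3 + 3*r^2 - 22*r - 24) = r^5 + 7*r^4 - 15*r^3 - 127*r^2 + 14*r + 120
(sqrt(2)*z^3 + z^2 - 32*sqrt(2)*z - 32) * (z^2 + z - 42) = sqrt(2)*z^5 + z^4 + sqrt(2)*z^4 - 74*sqrt(2)*z^3 + z^3 - 74*z^2 - 32*sqrt(2)*z^2 - 32*z + 1344*sqrt(2)*z + 1344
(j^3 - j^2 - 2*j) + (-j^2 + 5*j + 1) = j^3 - 2*j^2 + 3*j + 1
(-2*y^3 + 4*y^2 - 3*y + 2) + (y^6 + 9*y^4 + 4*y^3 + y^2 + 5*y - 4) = y^6 + 9*y^4 + 2*y^3 + 5*y^2 + 2*y - 2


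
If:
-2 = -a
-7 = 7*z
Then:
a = 2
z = -1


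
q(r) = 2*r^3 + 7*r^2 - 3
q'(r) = 6*r^2 + 14*r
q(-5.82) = -160.17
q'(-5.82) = 121.75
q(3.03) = 116.90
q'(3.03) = 97.51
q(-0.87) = 0.98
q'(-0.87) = -7.64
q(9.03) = 2040.41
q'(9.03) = 615.67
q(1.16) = 9.54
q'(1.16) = 24.31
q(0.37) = -1.94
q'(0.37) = 6.00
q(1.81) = 31.79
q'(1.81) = 45.00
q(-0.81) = 0.53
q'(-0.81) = -7.40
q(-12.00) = -2451.00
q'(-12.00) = 696.00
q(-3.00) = 6.00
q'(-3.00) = 12.00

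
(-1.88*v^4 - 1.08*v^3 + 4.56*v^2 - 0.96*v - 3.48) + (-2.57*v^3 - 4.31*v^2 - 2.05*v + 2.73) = -1.88*v^4 - 3.65*v^3 + 0.25*v^2 - 3.01*v - 0.75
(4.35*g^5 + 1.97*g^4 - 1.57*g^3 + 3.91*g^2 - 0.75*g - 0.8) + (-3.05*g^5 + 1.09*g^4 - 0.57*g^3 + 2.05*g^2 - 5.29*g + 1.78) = 1.3*g^5 + 3.06*g^4 - 2.14*g^3 + 5.96*g^2 - 6.04*g + 0.98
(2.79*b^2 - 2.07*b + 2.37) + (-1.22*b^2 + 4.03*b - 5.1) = 1.57*b^2 + 1.96*b - 2.73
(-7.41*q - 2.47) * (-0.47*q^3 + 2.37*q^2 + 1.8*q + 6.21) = 3.4827*q^4 - 16.4008*q^3 - 19.1919*q^2 - 50.4621*q - 15.3387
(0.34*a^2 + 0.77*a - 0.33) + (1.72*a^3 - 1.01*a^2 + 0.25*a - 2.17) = 1.72*a^3 - 0.67*a^2 + 1.02*a - 2.5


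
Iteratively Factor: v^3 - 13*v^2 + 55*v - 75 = (v - 5)*(v^2 - 8*v + 15) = (v - 5)^2*(v - 3)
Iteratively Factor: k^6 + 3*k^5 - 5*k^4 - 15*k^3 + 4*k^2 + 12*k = (k + 1)*(k^5 + 2*k^4 - 7*k^3 - 8*k^2 + 12*k) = (k - 1)*(k + 1)*(k^4 + 3*k^3 - 4*k^2 - 12*k) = (k - 1)*(k + 1)*(k + 3)*(k^3 - 4*k) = (k - 2)*(k - 1)*(k + 1)*(k + 3)*(k^2 + 2*k) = k*(k - 2)*(k - 1)*(k + 1)*(k + 3)*(k + 2)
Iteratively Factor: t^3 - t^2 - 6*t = (t + 2)*(t^2 - 3*t) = t*(t + 2)*(t - 3)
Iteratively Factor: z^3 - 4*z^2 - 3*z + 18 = (z - 3)*(z^2 - z - 6) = (z - 3)^2*(z + 2)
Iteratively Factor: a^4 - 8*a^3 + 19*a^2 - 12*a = (a - 4)*(a^3 - 4*a^2 + 3*a) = (a - 4)*(a - 3)*(a^2 - a) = a*(a - 4)*(a - 3)*(a - 1)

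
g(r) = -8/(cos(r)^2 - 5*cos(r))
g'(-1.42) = -70.03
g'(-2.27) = -2.92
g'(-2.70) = -0.82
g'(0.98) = 4.22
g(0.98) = 3.23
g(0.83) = 2.74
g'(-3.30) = 0.25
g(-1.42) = 10.98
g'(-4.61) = 152.29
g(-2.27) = -2.20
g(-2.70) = -1.50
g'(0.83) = 2.53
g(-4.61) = -15.34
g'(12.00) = -1.16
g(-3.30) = -1.35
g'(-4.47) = 26.90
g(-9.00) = -1.49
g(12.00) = 2.28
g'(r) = -8*(2*sin(r)*cos(r) - 5*sin(r))/(cos(r)^2 - 5*cos(r))^2 = 8*(5 - 2*cos(r))*sin(r)/((cos(r) - 5)^2*cos(r)^2)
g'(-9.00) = -0.78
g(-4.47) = -6.36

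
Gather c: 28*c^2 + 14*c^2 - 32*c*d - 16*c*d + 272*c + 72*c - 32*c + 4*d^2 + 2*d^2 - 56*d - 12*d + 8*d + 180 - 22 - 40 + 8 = 42*c^2 + c*(312 - 48*d) + 6*d^2 - 60*d + 126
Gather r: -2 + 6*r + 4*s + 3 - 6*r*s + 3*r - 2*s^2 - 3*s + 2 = r*(9 - 6*s) - 2*s^2 + s + 3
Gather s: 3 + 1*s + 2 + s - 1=2*s + 4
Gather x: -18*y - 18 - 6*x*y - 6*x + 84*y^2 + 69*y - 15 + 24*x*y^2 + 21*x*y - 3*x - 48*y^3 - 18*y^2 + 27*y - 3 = x*(24*y^2 + 15*y - 9) - 48*y^3 + 66*y^2 + 78*y - 36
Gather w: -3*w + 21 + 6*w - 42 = 3*w - 21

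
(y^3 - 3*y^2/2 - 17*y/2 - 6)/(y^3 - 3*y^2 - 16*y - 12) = (y^2 - 5*y/2 - 6)/(y^2 - 4*y - 12)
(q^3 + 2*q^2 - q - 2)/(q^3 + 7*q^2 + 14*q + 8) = (q - 1)/(q + 4)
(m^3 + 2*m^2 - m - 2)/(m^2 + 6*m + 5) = (m^2 + m - 2)/(m + 5)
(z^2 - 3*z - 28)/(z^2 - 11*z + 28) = (z + 4)/(z - 4)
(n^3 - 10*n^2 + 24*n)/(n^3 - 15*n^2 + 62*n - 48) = n*(n - 4)/(n^2 - 9*n + 8)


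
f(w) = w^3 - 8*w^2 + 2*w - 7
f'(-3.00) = 77.00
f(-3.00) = -112.00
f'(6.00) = 14.00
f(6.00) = -67.00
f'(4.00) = -14.00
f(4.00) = -63.00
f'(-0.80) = 16.72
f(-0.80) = -14.23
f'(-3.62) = 99.23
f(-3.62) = -166.51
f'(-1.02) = 21.44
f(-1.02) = -18.42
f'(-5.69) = 190.17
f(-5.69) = -461.61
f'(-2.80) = 70.32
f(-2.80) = -97.27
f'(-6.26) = 219.72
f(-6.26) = -578.34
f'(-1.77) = 39.72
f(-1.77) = -41.15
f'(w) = 3*w^2 - 16*w + 2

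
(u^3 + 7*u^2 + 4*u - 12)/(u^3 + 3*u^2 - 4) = (u + 6)/(u + 2)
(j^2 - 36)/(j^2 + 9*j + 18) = (j - 6)/(j + 3)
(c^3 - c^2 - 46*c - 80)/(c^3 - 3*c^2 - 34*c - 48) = (c + 5)/(c + 3)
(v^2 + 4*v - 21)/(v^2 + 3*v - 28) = (v - 3)/(v - 4)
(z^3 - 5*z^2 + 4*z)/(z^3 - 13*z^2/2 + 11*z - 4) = 2*z*(z - 1)/(2*z^2 - 5*z + 2)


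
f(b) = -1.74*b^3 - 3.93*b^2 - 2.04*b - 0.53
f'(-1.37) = -1.07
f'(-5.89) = -136.84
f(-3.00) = 17.20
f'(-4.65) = -78.36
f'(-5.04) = -95.02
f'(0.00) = -2.04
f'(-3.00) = -25.44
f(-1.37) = -0.64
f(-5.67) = 201.87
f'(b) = -5.22*b^2 - 7.86*b - 2.04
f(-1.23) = -0.73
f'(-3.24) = -31.37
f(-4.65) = 98.93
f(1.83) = -28.09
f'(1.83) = -33.91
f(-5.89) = 230.69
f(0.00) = -0.53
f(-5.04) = 132.69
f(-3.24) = 24.01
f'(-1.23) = -0.27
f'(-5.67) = -125.29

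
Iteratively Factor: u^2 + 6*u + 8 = (u + 4)*(u + 2)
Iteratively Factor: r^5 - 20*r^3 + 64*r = (r - 2)*(r^4 + 2*r^3 - 16*r^2 - 32*r) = (r - 2)*(r + 2)*(r^3 - 16*r) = r*(r - 2)*(r + 2)*(r^2 - 16) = r*(r - 4)*(r - 2)*(r + 2)*(r + 4)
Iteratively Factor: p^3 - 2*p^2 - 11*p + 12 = (p - 1)*(p^2 - p - 12) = (p - 4)*(p - 1)*(p + 3)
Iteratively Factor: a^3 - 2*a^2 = (a - 2)*(a^2) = a*(a - 2)*(a)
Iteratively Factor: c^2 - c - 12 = (c + 3)*(c - 4)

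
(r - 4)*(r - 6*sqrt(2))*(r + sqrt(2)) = r^3 - 5*sqrt(2)*r^2 - 4*r^2 - 12*r + 20*sqrt(2)*r + 48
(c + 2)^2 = c^2 + 4*c + 4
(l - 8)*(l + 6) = l^2 - 2*l - 48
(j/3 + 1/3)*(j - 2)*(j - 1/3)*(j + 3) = j^4/3 + 5*j^3/9 - 17*j^2/9 - 13*j/9 + 2/3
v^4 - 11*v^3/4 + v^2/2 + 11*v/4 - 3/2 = (v - 2)*(v - 1)*(v - 3/4)*(v + 1)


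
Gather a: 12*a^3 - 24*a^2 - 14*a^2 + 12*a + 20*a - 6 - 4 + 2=12*a^3 - 38*a^2 + 32*a - 8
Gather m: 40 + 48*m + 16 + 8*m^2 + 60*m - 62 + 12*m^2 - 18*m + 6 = 20*m^2 + 90*m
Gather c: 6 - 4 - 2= 0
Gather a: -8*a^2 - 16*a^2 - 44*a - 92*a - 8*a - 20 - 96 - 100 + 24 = -24*a^2 - 144*a - 192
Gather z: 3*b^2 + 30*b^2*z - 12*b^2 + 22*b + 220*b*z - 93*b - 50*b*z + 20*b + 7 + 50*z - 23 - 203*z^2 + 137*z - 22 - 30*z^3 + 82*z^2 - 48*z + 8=-9*b^2 - 51*b - 30*z^3 - 121*z^2 + z*(30*b^2 + 170*b + 139) - 30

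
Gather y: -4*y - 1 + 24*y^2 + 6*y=24*y^2 + 2*y - 1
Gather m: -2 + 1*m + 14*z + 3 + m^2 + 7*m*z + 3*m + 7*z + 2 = m^2 + m*(7*z + 4) + 21*z + 3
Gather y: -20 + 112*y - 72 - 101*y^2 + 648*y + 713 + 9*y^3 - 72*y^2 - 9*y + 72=9*y^3 - 173*y^2 + 751*y + 693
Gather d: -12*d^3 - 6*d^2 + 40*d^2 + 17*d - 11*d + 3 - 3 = -12*d^3 + 34*d^2 + 6*d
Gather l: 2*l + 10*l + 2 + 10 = 12*l + 12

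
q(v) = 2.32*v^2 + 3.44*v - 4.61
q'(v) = 4.64*v + 3.44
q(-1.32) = -5.11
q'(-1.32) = -2.68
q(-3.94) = 17.85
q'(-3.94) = -14.84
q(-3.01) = 6.06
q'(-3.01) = -10.53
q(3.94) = 44.96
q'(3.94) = 21.72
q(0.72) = -0.93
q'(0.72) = 6.78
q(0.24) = -3.65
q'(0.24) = 4.55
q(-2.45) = 0.89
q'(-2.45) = -7.93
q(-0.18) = -5.15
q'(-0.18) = 2.60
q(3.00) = 26.59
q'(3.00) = 17.36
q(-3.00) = 5.95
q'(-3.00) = -10.48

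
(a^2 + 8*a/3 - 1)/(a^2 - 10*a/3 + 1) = (a + 3)/(a - 3)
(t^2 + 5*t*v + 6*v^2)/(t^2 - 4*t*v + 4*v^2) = (t^2 + 5*t*v + 6*v^2)/(t^2 - 4*t*v + 4*v^2)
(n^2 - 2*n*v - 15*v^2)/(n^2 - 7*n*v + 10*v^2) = (-n - 3*v)/(-n + 2*v)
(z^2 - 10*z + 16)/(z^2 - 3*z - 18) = (-z^2 + 10*z - 16)/(-z^2 + 3*z + 18)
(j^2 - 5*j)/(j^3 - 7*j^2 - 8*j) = (5 - j)/(-j^2 + 7*j + 8)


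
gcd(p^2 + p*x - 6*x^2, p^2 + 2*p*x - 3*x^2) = p + 3*x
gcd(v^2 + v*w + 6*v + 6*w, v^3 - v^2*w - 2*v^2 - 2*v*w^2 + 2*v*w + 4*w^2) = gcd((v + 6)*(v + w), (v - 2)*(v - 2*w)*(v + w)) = v + w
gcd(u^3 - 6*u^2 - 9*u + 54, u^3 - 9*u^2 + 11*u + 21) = u - 3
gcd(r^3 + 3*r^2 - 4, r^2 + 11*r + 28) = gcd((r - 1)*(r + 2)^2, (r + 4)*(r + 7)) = 1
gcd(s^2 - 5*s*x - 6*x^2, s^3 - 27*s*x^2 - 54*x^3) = -s + 6*x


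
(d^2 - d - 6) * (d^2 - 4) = d^4 - d^3 - 10*d^2 + 4*d + 24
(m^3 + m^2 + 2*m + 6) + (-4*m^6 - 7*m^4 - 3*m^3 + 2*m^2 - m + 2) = -4*m^6 - 7*m^4 - 2*m^3 + 3*m^2 + m + 8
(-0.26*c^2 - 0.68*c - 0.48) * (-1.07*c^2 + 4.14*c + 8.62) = 0.2782*c^4 - 0.3488*c^3 - 4.5428*c^2 - 7.8488*c - 4.1376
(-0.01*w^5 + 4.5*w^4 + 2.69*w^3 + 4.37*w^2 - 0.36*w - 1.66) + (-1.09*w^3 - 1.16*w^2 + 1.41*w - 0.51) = -0.01*w^5 + 4.5*w^4 + 1.6*w^3 + 3.21*w^2 + 1.05*w - 2.17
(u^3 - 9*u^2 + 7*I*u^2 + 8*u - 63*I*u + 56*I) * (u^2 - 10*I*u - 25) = u^5 - 9*u^4 - 3*I*u^4 + 53*u^3 + 27*I*u^3 - 405*u^2 - 199*I*u^2 + 360*u + 1575*I*u - 1400*I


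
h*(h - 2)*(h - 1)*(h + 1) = h^4 - 2*h^3 - h^2 + 2*h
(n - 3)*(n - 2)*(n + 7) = n^3 + 2*n^2 - 29*n + 42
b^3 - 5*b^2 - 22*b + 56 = (b - 7)*(b - 2)*(b + 4)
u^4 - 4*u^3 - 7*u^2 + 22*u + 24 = (u - 4)*(u - 3)*(u + 1)*(u + 2)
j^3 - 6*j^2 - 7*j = j*(j - 7)*(j + 1)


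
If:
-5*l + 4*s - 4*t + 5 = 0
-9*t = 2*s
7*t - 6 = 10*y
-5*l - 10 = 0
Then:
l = -2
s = -135/44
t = 15/22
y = -27/220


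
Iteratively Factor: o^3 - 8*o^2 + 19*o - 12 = (o - 4)*(o^2 - 4*o + 3) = (o - 4)*(o - 1)*(o - 3)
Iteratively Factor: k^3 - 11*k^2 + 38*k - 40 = (k - 5)*(k^2 - 6*k + 8) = (k - 5)*(k - 2)*(k - 4)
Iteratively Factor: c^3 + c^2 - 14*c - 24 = (c + 2)*(c^2 - c - 12) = (c + 2)*(c + 3)*(c - 4)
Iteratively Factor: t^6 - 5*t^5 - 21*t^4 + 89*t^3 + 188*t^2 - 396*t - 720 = (t - 4)*(t^5 - t^4 - 25*t^3 - 11*t^2 + 144*t + 180) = (t - 4)*(t - 3)*(t^4 + 2*t^3 - 19*t^2 - 68*t - 60) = (t - 4)*(t - 3)*(t + 3)*(t^3 - t^2 - 16*t - 20) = (t - 4)*(t - 3)*(t + 2)*(t + 3)*(t^2 - 3*t - 10) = (t - 5)*(t - 4)*(t - 3)*(t + 2)*(t + 3)*(t + 2)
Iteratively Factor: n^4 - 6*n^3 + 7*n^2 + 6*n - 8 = (n - 2)*(n^3 - 4*n^2 - n + 4) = (n - 2)*(n - 1)*(n^2 - 3*n - 4) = (n - 4)*(n - 2)*(n - 1)*(n + 1)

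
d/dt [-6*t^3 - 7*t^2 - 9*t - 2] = -18*t^2 - 14*t - 9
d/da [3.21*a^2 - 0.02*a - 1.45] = 6.42*a - 0.02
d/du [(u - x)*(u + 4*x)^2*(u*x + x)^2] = x^2*(u + 1)*(u + 4*x)*(2*(u + 1)*(u - x) + (u + 1)*(u + 4*x) + 2*(u - x)*(u + 4*x))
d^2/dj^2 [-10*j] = 0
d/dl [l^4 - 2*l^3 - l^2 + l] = 4*l^3 - 6*l^2 - 2*l + 1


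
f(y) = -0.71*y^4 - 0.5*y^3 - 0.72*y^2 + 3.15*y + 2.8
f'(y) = -2.84*y^3 - 1.5*y^2 - 1.44*y + 3.15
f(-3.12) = -66.13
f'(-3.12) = 79.30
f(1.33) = 2.32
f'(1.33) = -8.10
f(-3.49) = -101.04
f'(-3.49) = 110.63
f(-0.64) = 0.50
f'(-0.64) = 4.20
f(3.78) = -167.54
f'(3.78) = -177.11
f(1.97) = -8.31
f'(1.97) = -27.22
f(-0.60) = 0.67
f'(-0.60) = 4.09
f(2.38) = -23.30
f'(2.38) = -47.06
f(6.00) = -1032.38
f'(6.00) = -672.93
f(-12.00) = -13997.24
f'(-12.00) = 4711.95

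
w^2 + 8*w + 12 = (w + 2)*(w + 6)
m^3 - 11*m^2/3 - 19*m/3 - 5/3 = (m - 5)*(m + 1/3)*(m + 1)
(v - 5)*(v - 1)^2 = v^3 - 7*v^2 + 11*v - 5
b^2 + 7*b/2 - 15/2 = (b - 3/2)*(b + 5)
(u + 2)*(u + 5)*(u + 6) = u^3 + 13*u^2 + 52*u + 60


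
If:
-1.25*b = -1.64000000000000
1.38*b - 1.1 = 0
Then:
No Solution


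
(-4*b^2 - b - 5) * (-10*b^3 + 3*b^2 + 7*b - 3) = 40*b^5 - 2*b^4 + 19*b^3 - 10*b^2 - 32*b + 15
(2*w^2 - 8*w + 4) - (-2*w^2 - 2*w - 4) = 4*w^2 - 6*w + 8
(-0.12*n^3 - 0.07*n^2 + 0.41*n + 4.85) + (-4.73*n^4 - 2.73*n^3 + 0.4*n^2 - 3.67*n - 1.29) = -4.73*n^4 - 2.85*n^3 + 0.33*n^2 - 3.26*n + 3.56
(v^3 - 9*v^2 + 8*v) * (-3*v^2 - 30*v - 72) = -3*v^5 - 3*v^4 + 174*v^3 + 408*v^2 - 576*v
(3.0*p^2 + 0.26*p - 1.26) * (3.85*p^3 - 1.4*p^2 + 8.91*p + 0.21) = 11.55*p^5 - 3.199*p^4 + 21.515*p^3 + 4.7106*p^2 - 11.172*p - 0.2646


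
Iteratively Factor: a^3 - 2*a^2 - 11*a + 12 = (a - 4)*(a^2 + 2*a - 3) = (a - 4)*(a + 3)*(a - 1)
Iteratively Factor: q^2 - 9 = (q + 3)*(q - 3)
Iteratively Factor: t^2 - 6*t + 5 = (t - 1)*(t - 5)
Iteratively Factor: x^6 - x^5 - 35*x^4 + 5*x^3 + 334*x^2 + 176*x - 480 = (x + 4)*(x^5 - 5*x^4 - 15*x^3 + 65*x^2 + 74*x - 120) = (x - 4)*(x + 4)*(x^4 - x^3 - 19*x^2 - 11*x + 30) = (x - 5)*(x - 4)*(x + 4)*(x^3 + 4*x^2 + x - 6) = (x - 5)*(x - 4)*(x + 3)*(x + 4)*(x^2 + x - 2) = (x - 5)*(x - 4)*(x + 2)*(x + 3)*(x + 4)*(x - 1)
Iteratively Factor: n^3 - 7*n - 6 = (n - 3)*(n^2 + 3*n + 2) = (n - 3)*(n + 2)*(n + 1)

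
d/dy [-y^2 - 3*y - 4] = -2*y - 3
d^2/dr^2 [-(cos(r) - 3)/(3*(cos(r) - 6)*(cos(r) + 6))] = (-12*(1 - cos(r)^2)^2 + cos(r)^5 + 214*cos(r)^3 - 438*cos(r)^2 + 1080*cos(r) + 228)/(3*(cos(r) - 6)^3*(cos(r) + 6)^3)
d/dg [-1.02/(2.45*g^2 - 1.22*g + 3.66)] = (4.998*g - 1.2444)/(2.45*g^2 - 1.22*g + 3.66)^2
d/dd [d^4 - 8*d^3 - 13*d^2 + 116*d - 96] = 4*d^3 - 24*d^2 - 26*d + 116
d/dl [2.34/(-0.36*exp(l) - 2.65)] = 0.8424*exp(l)/(0.36*exp(l) + 2.65)^2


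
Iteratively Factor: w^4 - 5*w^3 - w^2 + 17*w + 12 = (w + 1)*(w^3 - 6*w^2 + 5*w + 12) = (w - 3)*(w + 1)*(w^2 - 3*w - 4) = (w - 3)*(w + 1)^2*(w - 4)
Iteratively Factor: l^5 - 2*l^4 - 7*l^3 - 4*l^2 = (l + 1)*(l^4 - 3*l^3 - 4*l^2) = (l + 1)^2*(l^3 - 4*l^2) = l*(l + 1)^2*(l^2 - 4*l) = l^2*(l + 1)^2*(l - 4)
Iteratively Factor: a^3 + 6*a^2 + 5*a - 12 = (a - 1)*(a^2 + 7*a + 12) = (a - 1)*(a + 3)*(a + 4)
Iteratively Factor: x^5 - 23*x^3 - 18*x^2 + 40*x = (x - 5)*(x^4 + 5*x^3 + 2*x^2 - 8*x) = (x - 5)*(x + 2)*(x^3 + 3*x^2 - 4*x) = (x - 5)*(x - 1)*(x + 2)*(x^2 + 4*x) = (x - 5)*(x - 1)*(x + 2)*(x + 4)*(x)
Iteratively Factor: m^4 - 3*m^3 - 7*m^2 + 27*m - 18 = (m - 3)*(m^3 - 7*m + 6) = (m - 3)*(m - 2)*(m^2 + 2*m - 3) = (m - 3)*(m - 2)*(m + 3)*(m - 1)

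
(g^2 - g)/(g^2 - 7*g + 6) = g/(g - 6)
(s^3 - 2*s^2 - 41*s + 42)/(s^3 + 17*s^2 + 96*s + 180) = (s^2 - 8*s + 7)/(s^2 + 11*s + 30)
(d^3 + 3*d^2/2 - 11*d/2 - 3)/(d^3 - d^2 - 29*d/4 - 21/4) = 2*(-2*d^3 - 3*d^2 + 11*d + 6)/(-4*d^3 + 4*d^2 + 29*d + 21)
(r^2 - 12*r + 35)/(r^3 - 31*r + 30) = (r - 7)/(r^2 + 5*r - 6)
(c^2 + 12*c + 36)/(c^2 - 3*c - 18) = (c^2 + 12*c + 36)/(c^2 - 3*c - 18)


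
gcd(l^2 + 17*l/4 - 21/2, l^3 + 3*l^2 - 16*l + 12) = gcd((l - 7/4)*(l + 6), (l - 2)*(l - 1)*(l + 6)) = l + 6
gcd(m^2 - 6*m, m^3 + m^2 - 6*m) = m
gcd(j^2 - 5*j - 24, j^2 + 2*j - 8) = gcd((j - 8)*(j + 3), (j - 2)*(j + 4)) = 1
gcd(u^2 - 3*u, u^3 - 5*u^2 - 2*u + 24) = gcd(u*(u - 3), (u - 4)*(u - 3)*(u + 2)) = u - 3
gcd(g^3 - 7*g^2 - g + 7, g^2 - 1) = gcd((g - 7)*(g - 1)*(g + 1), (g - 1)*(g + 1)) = g^2 - 1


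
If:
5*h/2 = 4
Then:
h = 8/5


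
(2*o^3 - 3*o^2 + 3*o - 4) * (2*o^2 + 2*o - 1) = 4*o^5 - 2*o^4 - 2*o^3 + o^2 - 11*o + 4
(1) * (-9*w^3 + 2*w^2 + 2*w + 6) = -9*w^3 + 2*w^2 + 2*w + 6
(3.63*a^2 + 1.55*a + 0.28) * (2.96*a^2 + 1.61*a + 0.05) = 10.7448*a^4 + 10.4323*a^3 + 3.5058*a^2 + 0.5283*a + 0.014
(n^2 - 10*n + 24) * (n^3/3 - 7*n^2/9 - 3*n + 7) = n^5/3 - 37*n^4/9 + 115*n^3/9 + 55*n^2/3 - 142*n + 168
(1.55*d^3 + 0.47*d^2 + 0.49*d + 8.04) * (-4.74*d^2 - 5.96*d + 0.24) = -7.347*d^5 - 11.4658*d^4 - 4.7518*d^3 - 40.9172*d^2 - 47.8008*d + 1.9296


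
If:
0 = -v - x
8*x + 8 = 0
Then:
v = 1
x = -1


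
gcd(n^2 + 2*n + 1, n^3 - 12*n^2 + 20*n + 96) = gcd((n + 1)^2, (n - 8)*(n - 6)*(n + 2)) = 1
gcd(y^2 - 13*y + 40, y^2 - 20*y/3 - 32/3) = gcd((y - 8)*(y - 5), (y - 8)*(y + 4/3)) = y - 8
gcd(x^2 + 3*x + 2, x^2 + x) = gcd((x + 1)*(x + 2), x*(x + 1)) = x + 1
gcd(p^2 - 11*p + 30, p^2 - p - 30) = p - 6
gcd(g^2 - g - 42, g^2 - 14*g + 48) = 1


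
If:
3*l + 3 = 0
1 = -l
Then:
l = -1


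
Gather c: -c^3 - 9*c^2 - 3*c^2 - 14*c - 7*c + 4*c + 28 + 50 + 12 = -c^3 - 12*c^2 - 17*c + 90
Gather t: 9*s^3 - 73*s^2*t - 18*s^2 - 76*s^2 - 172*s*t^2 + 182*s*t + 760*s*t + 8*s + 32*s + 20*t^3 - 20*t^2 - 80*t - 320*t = 9*s^3 - 94*s^2 + 40*s + 20*t^3 + t^2*(-172*s - 20) + t*(-73*s^2 + 942*s - 400)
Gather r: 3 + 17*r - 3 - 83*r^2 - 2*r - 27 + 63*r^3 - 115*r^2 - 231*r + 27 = 63*r^3 - 198*r^2 - 216*r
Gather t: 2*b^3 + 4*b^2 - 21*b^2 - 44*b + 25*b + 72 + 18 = 2*b^3 - 17*b^2 - 19*b + 90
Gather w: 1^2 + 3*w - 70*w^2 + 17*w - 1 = -70*w^2 + 20*w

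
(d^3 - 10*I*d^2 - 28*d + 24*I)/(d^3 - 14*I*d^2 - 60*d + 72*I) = (d - 2*I)/(d - 6*I)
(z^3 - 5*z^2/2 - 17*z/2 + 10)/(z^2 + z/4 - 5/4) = 2*(2*z^2 - 3*z - 20)/(4*z + 5)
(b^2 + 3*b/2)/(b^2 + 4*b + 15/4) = 2*b/(2*b + 5)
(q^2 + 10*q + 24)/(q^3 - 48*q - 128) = (q + 6)/(q^2 - 4*q - 32)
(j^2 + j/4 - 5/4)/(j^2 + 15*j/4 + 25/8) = 2*(j - 1)/(2*j + 5)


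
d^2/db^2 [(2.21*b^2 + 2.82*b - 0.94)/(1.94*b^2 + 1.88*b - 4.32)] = (5.10607999999999*b^3 + 89.902704*b^2 + 121.232928*b + 105.893056)/(7.301384*b^6 + 21.226704*b^5 - 28.206048*b^4 - 87.890752*b^3 + 62.809344*b^2 + 105.255936*b - 80.621568)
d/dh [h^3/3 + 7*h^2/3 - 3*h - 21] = h^2 + 14*h/3 - 3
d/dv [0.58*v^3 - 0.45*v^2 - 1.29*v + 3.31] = 1.74*v^2 - 0.9*v - 1.29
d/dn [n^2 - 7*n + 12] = 2*n - 7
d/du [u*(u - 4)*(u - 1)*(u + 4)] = 4*u^3 - 3*u^2 - 32*u + 16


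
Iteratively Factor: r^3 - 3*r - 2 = (r + 1)*(r^2 - r - 2) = (r - 2)*(r + 1)*(r + 1)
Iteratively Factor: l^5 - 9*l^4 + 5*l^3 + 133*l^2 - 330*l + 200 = (l + 4)*(l^4 - 13*l^3 + 57*l^2 - 95*l + 50) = (l - 1)*(l + 4)*(l^3 - 12*l^2 + 45*l - 50) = (l - 5)*(l - 1)*(l + 4)*(l^2 - 7*l + 10) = (l - 5)*(l - 2)*(l - 1)*(l + 4)*(l - 5)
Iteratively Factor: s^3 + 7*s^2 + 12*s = (s + 4)*(s^2 + 3*s) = (s + 3)*(s + 4)*(s)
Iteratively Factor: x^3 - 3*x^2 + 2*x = (x - 2)*(x^2 - x) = (x - 2)*(x - 1)*(x)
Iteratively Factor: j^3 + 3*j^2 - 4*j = (j - 1)*(j^2 + 4*j) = j*(j - 1)*(j + 4)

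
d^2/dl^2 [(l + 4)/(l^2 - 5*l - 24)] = 2*((1 - 3*l)*(-l^2 + 5*l + 24) - (l + 4)*(2*l - 5)^2)/(-l^2 + 5*l + 24)^3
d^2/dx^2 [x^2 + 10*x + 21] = 2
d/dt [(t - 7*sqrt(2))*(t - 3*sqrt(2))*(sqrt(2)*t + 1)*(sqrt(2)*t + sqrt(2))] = 8*t^3 - 57*sqrt(2)*t^2 + 6*t^2 - 38*sqrt(2)*t + 128*t + 42*sqrt(2) + 64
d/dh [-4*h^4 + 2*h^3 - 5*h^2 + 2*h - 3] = -16*h^3 + 6*h^2 - 10*h + 2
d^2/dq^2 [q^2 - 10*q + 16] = 2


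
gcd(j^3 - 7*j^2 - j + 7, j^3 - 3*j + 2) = j - 1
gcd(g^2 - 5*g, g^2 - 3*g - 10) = g - 5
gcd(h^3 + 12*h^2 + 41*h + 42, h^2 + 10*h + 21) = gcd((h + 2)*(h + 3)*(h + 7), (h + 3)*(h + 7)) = h^2 + 10*h + 21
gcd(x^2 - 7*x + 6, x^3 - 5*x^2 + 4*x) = x - 1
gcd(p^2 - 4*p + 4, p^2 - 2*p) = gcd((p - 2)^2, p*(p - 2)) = p - 2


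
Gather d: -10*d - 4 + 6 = 2 - 10*d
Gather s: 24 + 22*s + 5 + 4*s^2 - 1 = 4*s^2 + 22*s + 28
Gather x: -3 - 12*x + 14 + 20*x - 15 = 8*x - 4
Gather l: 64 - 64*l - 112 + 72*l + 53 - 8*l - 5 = 0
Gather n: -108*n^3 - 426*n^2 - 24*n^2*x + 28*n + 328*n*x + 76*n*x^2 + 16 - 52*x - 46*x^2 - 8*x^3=-108*n^3 + n^2*(-24*x - 426) + n*(76*x^2 + 328*x + 28) - 8*x^3 - 46*x^2 - 52*x + 16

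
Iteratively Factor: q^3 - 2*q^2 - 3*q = (q + 1)*(q^2 - 3*q) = q*(q + 1)*(q - 3)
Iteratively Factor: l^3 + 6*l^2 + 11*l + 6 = (l + 1)*(l^2 + 5*l + 6) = (l + 1)*(l + 3)*(l + 2)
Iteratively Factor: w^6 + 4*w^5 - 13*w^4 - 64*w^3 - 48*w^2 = (w)*(w^5 + 4*w^4 - 13*w^3 - 64*w^2 - 48*w) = w*(w + 1)*(w^4 + 3*w^3 - 16*w^2 - 48*w) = w*(w + 1)*(w + 4)*(w^3 - w^2 - 12*w) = w^2*(w + 1)*(w + 4)*(w^2 - w - 12) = w^2*(w - 4)*(w + 1)*(w + 4)*(w + 3)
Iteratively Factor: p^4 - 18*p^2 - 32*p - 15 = (p + 1)*(p^3 - p^2 - 17*p - 15) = (p + 1)*(p + 3)*(p^2 - 4*p - 5) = (p + 1)^2*(p + 3)*(p - 5)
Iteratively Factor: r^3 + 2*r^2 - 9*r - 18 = (r + 2)*(r^2 - 9) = (r + 2)*(r + 3)*(r - 3)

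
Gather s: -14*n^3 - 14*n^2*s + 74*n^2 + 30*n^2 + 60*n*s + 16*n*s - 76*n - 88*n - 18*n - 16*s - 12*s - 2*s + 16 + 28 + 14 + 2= -14*n^3 + 104*n^2 - 182*n + s*(-14*n^2 + 76*n - 30) + 60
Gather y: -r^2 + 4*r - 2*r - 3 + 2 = -r^2 + 2*r - 1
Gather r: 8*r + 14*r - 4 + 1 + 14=22*r + 11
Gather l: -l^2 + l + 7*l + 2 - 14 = -l^2 + 8*l - 12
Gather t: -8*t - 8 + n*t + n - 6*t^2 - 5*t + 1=n - 6*t^2 + t*(n - 13) - 7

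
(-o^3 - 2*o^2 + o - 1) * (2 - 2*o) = 2*o^4 + 2*o^3 - 6*o^2 + 4*o - 2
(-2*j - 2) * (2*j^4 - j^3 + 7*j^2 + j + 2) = -4*j^5 - 2*j^4 - 12*j^3 - 16*j^2 - 6*j - 4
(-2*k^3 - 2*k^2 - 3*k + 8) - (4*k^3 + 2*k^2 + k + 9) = -6*k^3 - 4*k^2 - 4*k - 1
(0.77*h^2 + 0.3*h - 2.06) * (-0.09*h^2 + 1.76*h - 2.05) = -0.0693*h^4 + 1.3282*h^3 - 0.8651*h^2 - 4.2406*h + 4.223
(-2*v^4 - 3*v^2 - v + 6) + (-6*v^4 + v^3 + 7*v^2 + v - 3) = -8*v^4 + v^3 + 4*v^2 + 3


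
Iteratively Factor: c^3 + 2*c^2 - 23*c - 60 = (c - 5)*(c^2 + 7*c + 12) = (c - 5)*(c + 4)*(c + 3)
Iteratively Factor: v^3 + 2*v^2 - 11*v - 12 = (v - 3)*(v^2 + 5*v + 4) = (v - 3)*(v + 4)*(v + 1)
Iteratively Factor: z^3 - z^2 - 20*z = (z)*(z^2 - z - 20) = z*(z - 5)*(z + 4)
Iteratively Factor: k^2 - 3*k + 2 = (k - 1)*(k - 2)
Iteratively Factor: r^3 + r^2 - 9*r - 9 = (r + 1)*(r^2 - 9) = (r - 3)*(r + 1)*(r + 3)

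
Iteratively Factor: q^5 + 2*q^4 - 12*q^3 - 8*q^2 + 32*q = (q - 2)*(q^4 + 4*q^3 - 4*q^2 - 16*q) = q*(q - 2)*(q^3 + 4*q^2 - 4*q - 16) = q*(q - 2)^2*(q^2 + 6*q + 8) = q*(q - 2)^2*(q + 2)*(q + 4)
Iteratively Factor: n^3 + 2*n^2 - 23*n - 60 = (n - 5)*(n^2 + 7*n + 12) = (n - 5)*(n + 3)*(n + 4)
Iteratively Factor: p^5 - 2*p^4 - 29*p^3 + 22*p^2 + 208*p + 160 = (p + 1)*(p^4 - 3*p^3 - 26*p^2 + 48*p + 160) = (p + 1)*(p + 2)*(p^3 - 5*p^2 - 16*p + 80) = (p - 5)*(p + 1)*(p + 2)*(p^2 - 16) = (p - 5)*(p + 1)*(p + 2)*(p + 4)*(p - 4)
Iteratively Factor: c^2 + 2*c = (c)*(c + 2)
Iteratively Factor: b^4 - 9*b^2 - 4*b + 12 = (b + 2)*(b^3 - 2*b^2 - 5*b + 6) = (b + 2)^2*(b^2 - 4*b + 3) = (b - 3)*(b + 2)^2*(b - 1)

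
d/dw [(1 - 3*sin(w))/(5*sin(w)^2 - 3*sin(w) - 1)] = (15*sin(w)^2 - 10*sin(w) + 6)*cos(w)/(5*sin(w)^2 - 3*sin(w) - 1)^2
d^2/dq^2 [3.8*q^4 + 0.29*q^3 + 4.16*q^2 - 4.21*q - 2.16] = 45.6*q^2 + 1.74*q + 8.32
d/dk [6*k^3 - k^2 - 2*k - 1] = 18*k^2 - 2*k - 2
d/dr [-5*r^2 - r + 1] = -10*r - 1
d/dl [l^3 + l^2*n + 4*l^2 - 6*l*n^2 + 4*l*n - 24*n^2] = 3*l^2 + 2*l*n + 8*l - 6*n^2 + 4*n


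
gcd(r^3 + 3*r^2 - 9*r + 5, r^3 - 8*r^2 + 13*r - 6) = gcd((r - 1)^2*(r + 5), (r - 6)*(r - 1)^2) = r^2 - 2*r + 1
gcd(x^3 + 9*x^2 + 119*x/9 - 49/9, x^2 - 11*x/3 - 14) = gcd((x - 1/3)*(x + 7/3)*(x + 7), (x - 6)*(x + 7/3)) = x + 7/3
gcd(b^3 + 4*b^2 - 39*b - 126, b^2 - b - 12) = b + 3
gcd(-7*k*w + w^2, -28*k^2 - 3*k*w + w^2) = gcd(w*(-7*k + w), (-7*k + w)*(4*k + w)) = -7*k + w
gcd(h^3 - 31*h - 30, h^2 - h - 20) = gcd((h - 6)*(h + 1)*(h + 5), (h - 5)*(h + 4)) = 1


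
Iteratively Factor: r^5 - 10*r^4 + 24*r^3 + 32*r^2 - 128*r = (r - 4)*(r^4 - 6*r^3 + 32*r) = (r - 4)^2*(r^3 - 2*r^2 - 8*r) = (r - 4)^2*(r + 2)*(r^2 - 4*r) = r*(r - 4)^2*(r + 2)*(r - 4)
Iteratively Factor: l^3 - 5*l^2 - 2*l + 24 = (l - 3)*(l^2 - 2*l - 8) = (l - 4)*(l - 3)*(l + 2)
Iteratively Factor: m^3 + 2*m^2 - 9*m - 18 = (m + 3)*(m^2 - m - 6) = (m - 3)*(m + 3)*(m + 2)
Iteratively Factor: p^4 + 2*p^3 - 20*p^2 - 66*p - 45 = (p - 5)*(p^3 + 7*p^2 + 15*p + 9) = (p - 5)*(p + 3)*(p^2 + 4*p + 3) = (p - 5)*(p + 1)*(p + 3)*(p + 3)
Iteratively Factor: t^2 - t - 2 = (t - 2)*(t + 1)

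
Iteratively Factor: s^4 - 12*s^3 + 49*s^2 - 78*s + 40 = (s - 2)*(s^3 - 10*s^2 + 29*s - 20) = (s - 5)*(s - 2)*(s^2 - 5*s + 4) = (s - 5)*(s - 4)*(s - 2)*(s - 1)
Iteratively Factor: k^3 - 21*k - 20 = (k - 5)*(k^2 + 5*k + 4) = (k - 5)*(k + 4)*(k + 1)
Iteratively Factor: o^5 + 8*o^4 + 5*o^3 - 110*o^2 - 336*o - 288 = (o + 4)*(o^4 + 4*o^3 - 11*o^2 - 66*o - 72) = (o + 3)*(o + 4)*(o^3 + o^2 - 14*o - 24) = (o - 4)*(o + 3)*(o + 4)*(o^2 + 5*o + 6) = (o - 4)*(o + 2)*(o + 3)*(o + 4)*(o + 3)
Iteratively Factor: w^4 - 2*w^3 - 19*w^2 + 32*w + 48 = (w - 4)*(w^3 + 2*w^2 - 11*w - 12) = (w - 4)*(w + 1)*(w^2 + w - 12) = (w - 4)*(w + 1)*(w + 4)*(w - 3)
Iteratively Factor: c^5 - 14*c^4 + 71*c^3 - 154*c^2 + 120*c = (c - 4)*(c^4 - 10*c^3 + 31*c^2 - 30*c) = (c - 4)*(c - 2)*(c^3 - 8*c^2 + 15*c) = c*(c - 4)*(c - 2)*(c^2 - 8*c + 15) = c*(c - 4)*(c - 3)*(c - 2)*(c - 5)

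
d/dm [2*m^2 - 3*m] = 4*m - 3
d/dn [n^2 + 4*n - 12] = 2*n + 4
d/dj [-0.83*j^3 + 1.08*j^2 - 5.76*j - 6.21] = -2.49*j^2 + 2.16*j - 5.76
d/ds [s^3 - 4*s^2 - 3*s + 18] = 3*s^2 - 8*s - 3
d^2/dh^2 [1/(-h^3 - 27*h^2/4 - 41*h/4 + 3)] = 8*(3*(4*h + 9)*(4*h^3 + 27*h^2 + 41*h - 12) - (12*h^2 + 54*h + 41)^2)/(4*h^3 + 27*h^2 + 41*h - 12)^3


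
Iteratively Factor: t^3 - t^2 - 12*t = (t - 4)*(t^2 + 3*t) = (t - 4)*(t + 3)*(t)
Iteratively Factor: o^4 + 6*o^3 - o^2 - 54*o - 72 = (o - 3)*(o^3 + 9*o^2 + 26*o + 24) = (o - 3)*(o + 3)*(o^2 + 6*o + 8) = (o - 3)*(o + 2)*(o + 3)*(o + 4)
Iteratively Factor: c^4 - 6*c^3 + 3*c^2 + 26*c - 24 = (c - 3)*(c^3 - 3*c^2 - 6*c + 8) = (c - 4)*(c - 3)*(c^2 + c - 2) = (c - 4)*(c - 3)*(c + 2)*(c - 1)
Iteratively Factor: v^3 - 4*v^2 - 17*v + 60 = (v - 3)*(v^2 - v - 20) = (v - 3)*(v + 4)*(v - 5)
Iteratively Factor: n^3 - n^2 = (n)*(n^2 - n) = n^2*(n - 1)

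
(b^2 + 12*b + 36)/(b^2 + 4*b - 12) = (b + 6)/(b - 2)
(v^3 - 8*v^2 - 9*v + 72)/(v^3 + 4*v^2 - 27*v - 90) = (v^2 - 11*v + 24)/(v^2 + v - 30)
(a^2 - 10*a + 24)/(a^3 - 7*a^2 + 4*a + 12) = (a - 4)/(a^2 - a - 2)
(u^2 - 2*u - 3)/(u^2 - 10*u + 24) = (u^2 - 2*u - 3)/(u^2 - 10*u + 24)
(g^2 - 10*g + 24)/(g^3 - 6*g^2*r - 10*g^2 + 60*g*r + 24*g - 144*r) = 1/(g - 6*r)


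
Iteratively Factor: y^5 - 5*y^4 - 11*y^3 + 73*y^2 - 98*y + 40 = (y - 2)*(y^4 - 3*y^3 - 17*y^2 + 39*y - 20) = (y - 5)*(y - 2)*(y^3 + 2*y^2 - 7*y + 4) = (y - 5)*(y - 2)*(y + 4)*(y^2 - 2*y + 1) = (y - 5)*(y - 2)*(y - 1)*(y + 4)*(y - 1)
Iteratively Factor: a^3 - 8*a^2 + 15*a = (a - 5)*(a^2 - 3*a) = (a - 5)*(a - 3)*(a)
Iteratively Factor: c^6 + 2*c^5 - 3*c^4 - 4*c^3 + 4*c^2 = (c)*(c^5 + 2*c^4 - 3*c^3 - 4*c^2 + 4*c) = c*(c + 2)*(c^4 - 3*c^2 + 2*c) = c*(c - 1)*(c + 2)*(c^3 + c^2 - 2*c) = c^2*(c - 1)*(c + 2)*(c^2 + c - 2) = c^2*(c - 1)^2*(c + 2)*(c + 2)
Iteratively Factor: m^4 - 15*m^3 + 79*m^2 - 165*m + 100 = (m - 4)*(m^3 - 11*m^2 + 35*m - 25) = (m - 4)*(m - 1)*(m^2 - 10*m + 25) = (m - 5)*(m - 4)*(m - 1)*(m - 5)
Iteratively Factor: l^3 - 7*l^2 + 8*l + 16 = (l + 1)*(l^2 - 8*l + 16) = (l - 4)*(l + 1)*(l - 4)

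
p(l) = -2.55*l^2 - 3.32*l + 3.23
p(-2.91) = -8.70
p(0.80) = -1.06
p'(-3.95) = 16.82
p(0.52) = 0.81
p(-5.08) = -45.71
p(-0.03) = 3.33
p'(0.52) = -5.97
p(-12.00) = -324.13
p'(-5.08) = 22.59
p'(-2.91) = 11.52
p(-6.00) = -68.65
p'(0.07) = -3.68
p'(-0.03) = -3.17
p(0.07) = 2.99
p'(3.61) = -21.73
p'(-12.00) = 57.88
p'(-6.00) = 27.28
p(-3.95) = -23.44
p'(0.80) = -7.40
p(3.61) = -41.99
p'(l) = -5.1*l - 3.32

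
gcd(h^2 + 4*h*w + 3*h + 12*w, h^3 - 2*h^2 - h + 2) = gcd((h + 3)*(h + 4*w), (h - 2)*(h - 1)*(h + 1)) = 1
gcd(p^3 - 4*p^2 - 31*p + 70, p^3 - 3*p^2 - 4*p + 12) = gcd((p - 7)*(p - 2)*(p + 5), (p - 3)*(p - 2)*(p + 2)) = p - 2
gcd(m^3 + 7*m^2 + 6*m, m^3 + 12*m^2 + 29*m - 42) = m + 6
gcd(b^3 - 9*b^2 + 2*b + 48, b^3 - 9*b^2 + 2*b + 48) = b^3 - 9*b^2 + 2*b + 48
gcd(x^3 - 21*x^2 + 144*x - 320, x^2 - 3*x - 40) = x - 8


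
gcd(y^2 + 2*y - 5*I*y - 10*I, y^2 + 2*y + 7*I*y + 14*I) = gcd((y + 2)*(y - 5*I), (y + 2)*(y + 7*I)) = y + 2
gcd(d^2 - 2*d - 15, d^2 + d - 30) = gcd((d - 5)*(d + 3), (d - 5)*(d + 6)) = d - 5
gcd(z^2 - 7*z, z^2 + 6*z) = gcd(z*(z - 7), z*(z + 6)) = z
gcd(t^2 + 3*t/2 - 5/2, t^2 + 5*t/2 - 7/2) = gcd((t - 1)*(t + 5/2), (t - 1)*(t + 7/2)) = t - 1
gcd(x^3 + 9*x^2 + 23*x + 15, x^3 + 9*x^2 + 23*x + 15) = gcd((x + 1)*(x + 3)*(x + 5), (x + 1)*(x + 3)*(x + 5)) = x^3 + 9*x^2 + 23*x + 15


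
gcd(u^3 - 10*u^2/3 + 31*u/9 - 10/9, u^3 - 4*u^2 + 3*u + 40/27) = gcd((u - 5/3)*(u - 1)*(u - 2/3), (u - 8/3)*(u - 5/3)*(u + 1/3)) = u - 5/3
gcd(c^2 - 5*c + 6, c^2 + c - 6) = c - 2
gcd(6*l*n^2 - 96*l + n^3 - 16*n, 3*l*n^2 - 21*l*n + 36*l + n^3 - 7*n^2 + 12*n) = n - 4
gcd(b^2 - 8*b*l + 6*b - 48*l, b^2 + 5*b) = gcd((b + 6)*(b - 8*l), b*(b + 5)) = 1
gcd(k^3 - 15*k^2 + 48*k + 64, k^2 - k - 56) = k - 8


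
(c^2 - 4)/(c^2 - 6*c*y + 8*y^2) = (c^2 - 4)/(c^2 - 6*c*y + 8*y^2)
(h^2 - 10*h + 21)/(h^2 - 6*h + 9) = (h - 7)/(h - 3)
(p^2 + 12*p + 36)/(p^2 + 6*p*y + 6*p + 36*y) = (p + 6)/(p + 6*y)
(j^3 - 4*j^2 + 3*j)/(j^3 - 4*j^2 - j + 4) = j*(j - 3)/(j^2 - 3*j - 4)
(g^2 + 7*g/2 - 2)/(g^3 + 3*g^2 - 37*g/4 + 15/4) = 2*(g + 4)/(2*g^2 + 7*g - 15)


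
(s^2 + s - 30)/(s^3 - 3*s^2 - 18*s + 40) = (s + 6)/(s^2 + 2*s - 8)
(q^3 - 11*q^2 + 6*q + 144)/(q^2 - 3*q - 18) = q - 8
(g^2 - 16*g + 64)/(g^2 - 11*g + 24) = (g - 8)/(g - 3)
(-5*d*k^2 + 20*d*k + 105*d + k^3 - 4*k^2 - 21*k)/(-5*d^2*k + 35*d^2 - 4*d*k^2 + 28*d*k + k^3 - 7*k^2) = (k + 3)/(d + k)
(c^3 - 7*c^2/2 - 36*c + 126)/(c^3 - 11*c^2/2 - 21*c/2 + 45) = (2*c^2 + 5*c - 42)/(2*c^2 + c - 15)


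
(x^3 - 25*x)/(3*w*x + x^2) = (x^2 - 25)/(3*w + x)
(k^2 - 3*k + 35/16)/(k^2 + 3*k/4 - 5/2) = (k - 7/4)/(k + 2)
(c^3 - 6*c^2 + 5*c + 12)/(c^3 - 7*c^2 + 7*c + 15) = (c - 4)/(c - 5)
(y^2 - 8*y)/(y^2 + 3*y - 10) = y*(y - 8)/(y^2 + 3*y - 10)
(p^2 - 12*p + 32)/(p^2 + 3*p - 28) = (p - 8)/(p + 7)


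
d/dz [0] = 0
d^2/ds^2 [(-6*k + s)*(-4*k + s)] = 2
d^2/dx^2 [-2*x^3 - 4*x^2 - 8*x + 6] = -12*x - 8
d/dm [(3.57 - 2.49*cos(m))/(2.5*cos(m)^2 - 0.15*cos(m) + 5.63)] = (-6.225*cos(m)^2 + 17.85*cos(m) + 13.4832)*sin(m)/(6.25*cos(m)^4 - 0.75*cos(m)^3 + 28.1725*cos(m)^2 - 1.689*cos(m) + 31.6969)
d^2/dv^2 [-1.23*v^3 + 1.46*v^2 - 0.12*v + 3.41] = 2.92 - 7.38*v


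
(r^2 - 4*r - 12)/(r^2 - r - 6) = (r - 6)/(r - 3)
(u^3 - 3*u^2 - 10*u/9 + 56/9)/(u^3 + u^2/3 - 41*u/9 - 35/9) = (3*u^2 - 2*u - 8)/(3*u^2 + 8*u + 5)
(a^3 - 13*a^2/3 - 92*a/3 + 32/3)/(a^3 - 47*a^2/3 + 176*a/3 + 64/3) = (3*a^2 + 11*a - 4)/(3*a^2 - 23*a - 8)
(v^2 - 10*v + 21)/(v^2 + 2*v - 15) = (v - 7)/(v + 5)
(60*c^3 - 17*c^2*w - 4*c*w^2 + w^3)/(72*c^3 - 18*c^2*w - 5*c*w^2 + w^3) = (-5*c + w)/(-6*c + w)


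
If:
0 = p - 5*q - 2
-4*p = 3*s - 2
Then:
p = 1/2 - 3*s/4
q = -3*s/20 - 3/10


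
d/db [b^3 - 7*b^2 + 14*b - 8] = 3*b^2 - 14*b + 14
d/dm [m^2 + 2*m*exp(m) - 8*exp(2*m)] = 2*m*exp(m) + 2*m - 16*exp(2*m) + 2*exp(m)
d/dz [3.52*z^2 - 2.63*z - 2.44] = 7.04*z - 2.63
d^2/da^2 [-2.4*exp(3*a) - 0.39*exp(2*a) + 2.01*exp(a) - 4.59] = (-21.6*exp(2*a) - 1.56*exp(a) + 2.01)*exp(a)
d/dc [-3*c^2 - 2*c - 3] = -6*c - 2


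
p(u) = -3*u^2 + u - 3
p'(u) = 1 - 6*u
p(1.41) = -7.55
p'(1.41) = -7.46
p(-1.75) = -13.94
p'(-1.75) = 11.50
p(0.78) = -4.05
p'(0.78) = -3.68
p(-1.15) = -8.12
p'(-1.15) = 7.90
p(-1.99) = -16.87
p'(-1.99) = 12.94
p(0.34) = -3.01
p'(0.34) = -1.04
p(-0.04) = -3.04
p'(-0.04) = 1.24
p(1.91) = -12.03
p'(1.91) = -10.46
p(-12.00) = -447.00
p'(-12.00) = 73.00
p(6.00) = -105.00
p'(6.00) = -35.00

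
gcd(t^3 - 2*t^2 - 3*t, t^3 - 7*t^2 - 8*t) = t^2 + t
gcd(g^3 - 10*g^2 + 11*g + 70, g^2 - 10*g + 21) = g - 7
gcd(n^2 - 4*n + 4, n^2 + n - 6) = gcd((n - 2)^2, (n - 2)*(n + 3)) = n - 2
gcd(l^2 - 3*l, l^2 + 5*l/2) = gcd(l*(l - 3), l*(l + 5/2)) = l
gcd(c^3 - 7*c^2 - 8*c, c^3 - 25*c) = c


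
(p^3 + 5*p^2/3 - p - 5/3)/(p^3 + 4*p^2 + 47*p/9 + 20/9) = 3*(p - 1)/(3*p + 4)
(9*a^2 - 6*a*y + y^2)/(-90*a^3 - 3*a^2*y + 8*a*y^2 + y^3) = (-3*a + y)/(30*a^2 + 11*a*y + y^2)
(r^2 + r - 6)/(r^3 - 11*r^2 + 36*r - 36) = (r + 3)/(r^2 - 9*r + 18)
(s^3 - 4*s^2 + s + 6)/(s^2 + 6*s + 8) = (s^3 - 4*s^2 + s + 6)/(s^2 + 6*s + 8)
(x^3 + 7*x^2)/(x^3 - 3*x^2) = (x + 7)/(x - 3)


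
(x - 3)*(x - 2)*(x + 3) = x^3 - 2*x^2 - 9*x + 18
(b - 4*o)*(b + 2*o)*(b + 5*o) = b^3 + 3*b^2*o - 18*b*o^2 - 40*o^3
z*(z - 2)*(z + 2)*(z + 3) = z^4 + 3*z^3 - 4*z^2 - 12*z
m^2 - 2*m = m*(m - 2)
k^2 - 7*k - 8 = (k - 8)*(k + 1)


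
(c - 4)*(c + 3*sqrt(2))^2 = c^3 - 4*c^2 + 6*sqrt(2)*c^2 - 24*sqrt(2)*c + 18*c - 72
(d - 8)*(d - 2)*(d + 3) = d^3 - 7*d^2 - 14*d + 48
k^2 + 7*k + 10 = (k + 2)*(k + 5)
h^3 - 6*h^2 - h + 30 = (h - 5)*(h - 3)*(h + 2)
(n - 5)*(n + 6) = n^2 + n - 30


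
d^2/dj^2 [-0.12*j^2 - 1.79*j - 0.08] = -0.240000000000000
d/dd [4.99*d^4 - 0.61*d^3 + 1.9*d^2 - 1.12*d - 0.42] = 19.96*d^3 - 1.83*d^2 + 3.8*d - 1.12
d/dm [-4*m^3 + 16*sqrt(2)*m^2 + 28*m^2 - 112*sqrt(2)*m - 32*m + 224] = -12*m^2 + 32*sqrt(2)*m + 56*m - 112*sqrt(2) - 32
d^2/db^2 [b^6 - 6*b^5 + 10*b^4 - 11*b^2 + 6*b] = 30*b^4 - 120*b^3 + 120*b^2 - 22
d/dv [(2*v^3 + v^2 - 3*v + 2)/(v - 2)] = (4*v^3 - 11*v^2 - 4*v + 4)/(v^2 - 4*v + 4)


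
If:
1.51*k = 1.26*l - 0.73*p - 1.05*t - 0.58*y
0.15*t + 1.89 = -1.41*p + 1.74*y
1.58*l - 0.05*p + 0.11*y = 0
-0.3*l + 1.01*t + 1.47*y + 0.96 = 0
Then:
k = 1.23487738637858 - 0.05997778404571*y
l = -0.0256428015812972*y - 0.0391794623163234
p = 1.38968747003101*y - 1.23807100919582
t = -1.46306221829147*y - 0.962132513559304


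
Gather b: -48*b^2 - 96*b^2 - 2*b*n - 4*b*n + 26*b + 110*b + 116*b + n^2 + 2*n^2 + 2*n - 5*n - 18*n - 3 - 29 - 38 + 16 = -144*b^2 + b*(252 - 6*n) + 3*n^2 - 21*n - 54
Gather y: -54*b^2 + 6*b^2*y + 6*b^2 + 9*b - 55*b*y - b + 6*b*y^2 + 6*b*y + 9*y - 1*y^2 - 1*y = -48*b^2 + 8*b + y^2*(6*b - 1) + y*(6*b^2 - 49*b + 8)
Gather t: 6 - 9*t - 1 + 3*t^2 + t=3*t^2 - 8*t + 5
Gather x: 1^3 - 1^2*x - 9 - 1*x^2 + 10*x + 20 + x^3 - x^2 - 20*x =x^3 - 2*x^2 - 11*x + 12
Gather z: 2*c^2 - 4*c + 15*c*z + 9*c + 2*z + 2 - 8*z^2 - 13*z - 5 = 2*c^2 + 5*c - 8*z^2 + z*(15*c - 11) - 3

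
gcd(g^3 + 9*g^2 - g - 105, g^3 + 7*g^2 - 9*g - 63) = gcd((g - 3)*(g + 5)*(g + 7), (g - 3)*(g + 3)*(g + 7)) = g^2 + 4*g - 21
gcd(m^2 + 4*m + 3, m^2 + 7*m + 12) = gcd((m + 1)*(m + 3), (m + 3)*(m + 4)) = m + 3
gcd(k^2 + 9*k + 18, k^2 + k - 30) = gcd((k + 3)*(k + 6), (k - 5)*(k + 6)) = k + 6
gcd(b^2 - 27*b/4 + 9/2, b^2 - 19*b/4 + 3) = b - 3/4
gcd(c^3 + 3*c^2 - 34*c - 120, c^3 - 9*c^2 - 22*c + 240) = c^2 - c - 30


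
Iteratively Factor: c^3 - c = (c)*(c^2 - 1) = c*(c - 1)*(c + 1)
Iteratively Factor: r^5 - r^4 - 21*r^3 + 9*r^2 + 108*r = (r + 3)*(r^4 - 4*r^3 - 9*r^2 + 36*r) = (r - 3)*(r + 3)*(r^3 - r^2 - 12*r) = (r - 3)*(r + 3)^2*(r^2 - 4*r) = r*(r - 3)*(r + 3)^2*(r - 4)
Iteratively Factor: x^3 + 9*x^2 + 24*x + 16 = (x + 1)*(x^2 + 8*x + 16) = (x + 1)*(x + 4)*(x + 4)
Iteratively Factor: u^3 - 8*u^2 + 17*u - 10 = (u - 1)*(u^2 - 7*u + 10) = (u - 5)*(u - 1)*(u - 2)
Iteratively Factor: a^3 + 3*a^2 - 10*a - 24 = (a + 2)*(a^2 + a - 12) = (a - 3)*(a + 2)*(a + 4)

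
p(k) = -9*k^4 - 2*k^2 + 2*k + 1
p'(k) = -36*k^3 - 4*k + 2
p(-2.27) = -252.82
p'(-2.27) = 432.17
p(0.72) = -1.02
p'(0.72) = -14.32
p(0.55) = 0.67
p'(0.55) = -6.19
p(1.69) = -74.75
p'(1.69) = -178.53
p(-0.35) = -0.08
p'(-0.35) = 4.94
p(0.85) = -3.44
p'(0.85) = -23.51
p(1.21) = -18.80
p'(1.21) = -66.62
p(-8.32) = -43279.75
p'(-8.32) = 20768.77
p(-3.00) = -752.00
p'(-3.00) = 986.00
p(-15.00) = -456104.00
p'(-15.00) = 121562.00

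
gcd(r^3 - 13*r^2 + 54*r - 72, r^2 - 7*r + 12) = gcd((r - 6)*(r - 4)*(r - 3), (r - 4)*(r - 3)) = r^2 - 7*r + 12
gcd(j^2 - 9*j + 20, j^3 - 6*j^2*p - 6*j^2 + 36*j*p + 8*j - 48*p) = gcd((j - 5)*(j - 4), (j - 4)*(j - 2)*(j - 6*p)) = j - 4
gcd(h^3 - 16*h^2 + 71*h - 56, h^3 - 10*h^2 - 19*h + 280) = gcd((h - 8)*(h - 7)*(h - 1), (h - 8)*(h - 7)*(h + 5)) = h^2 - 15*h + 56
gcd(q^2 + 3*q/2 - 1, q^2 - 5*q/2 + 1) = q - 1/2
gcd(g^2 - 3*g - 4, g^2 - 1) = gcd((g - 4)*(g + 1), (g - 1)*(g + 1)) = g + 1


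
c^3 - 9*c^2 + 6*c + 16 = (c - 8)*(c - 2)*(c + 1)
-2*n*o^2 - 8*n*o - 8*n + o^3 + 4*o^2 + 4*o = (-2*n + o)*(o + 2)^2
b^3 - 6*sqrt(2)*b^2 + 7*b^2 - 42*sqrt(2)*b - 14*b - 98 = (b + 7)*(b - 7*sqrt(2))*(b + sqrt(2))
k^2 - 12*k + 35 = (k - 7)*(k - 5)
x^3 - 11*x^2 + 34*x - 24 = (x - 6)*(x - 4)*(x - 1)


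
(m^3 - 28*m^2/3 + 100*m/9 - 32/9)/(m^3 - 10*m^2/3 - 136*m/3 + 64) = (9*m^2 - 12*m + 4)/(3*(3*m^2 + 14*m - 24))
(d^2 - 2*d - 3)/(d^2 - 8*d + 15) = (d + 1)/(d - 5)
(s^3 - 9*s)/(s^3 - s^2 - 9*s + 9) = s/(s - 1)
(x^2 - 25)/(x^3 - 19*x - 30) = (x + 5)/(x^2 + 5*x + 6)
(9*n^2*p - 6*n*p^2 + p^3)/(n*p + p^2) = (9*n^2 - 6*n*p + p^2)/(n + p)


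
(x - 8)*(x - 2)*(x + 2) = x^3 - 8*x^2 - 4*x + 32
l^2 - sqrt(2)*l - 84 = (l - 7*sqrt(2))*(l + 6*sqrt(2))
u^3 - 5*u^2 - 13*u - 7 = (u - 7)*(u + 1)^2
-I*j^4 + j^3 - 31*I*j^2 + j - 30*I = (j - 5*I)*(j - I)*(j + 6*I)*(-I*j + 1)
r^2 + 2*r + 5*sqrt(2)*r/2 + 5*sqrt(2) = (r + 2)*(r + 5*sqrt(2)/2)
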